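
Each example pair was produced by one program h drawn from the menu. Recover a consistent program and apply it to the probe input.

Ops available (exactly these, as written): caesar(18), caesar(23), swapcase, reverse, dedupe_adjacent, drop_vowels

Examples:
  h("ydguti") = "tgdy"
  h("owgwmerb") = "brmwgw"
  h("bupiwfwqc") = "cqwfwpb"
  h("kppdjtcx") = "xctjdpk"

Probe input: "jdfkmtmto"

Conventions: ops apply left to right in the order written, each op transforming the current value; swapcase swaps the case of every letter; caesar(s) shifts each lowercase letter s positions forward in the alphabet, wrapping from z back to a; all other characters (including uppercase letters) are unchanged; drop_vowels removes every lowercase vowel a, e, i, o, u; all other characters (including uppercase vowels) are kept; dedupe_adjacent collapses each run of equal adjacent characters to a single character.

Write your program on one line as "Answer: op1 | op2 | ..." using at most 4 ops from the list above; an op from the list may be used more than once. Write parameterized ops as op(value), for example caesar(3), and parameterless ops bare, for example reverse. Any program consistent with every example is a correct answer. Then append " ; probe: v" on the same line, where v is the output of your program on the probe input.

dedupe_adjacent | drop_vowels | reverse ; probe: "tmtmkfdj"

Check, running the answer program on each example:
  "ydguti" -> "ydguti" -> "ydgt" -> "tgdy"
  "owgwmerb" -> "owgwmerb" -> "wgwmrb" -> "brmwgw"
  "bupiwfwqc" -> "bupiwfwqc" -> "bpwfwqc" -> "cqwfwpb"
  "kppdjtcx" -> "kpdjtcx" -> "kpdjtcx" -> "xctjdpk"
  probe: "jdfkmtmto" -> "jdfkmtmto" -> "jdfkmtmt" -> "tmtmkfdj"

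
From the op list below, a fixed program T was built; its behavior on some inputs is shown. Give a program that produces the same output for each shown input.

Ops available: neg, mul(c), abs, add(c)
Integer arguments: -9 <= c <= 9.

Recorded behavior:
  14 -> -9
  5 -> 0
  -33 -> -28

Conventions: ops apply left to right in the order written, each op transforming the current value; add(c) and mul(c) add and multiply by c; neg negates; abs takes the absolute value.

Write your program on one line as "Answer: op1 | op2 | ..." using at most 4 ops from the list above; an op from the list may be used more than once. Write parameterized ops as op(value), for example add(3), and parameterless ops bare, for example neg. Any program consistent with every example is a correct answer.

abs | add(1) | neg | add(6)

Check, running the answer program on each example:
  14 -> 14 -> 15 -> -15 -> -9
  5 -> 5 -> 6 -> -6 -> 0
  -33 -> 33 -> 34 -> -34 -> -28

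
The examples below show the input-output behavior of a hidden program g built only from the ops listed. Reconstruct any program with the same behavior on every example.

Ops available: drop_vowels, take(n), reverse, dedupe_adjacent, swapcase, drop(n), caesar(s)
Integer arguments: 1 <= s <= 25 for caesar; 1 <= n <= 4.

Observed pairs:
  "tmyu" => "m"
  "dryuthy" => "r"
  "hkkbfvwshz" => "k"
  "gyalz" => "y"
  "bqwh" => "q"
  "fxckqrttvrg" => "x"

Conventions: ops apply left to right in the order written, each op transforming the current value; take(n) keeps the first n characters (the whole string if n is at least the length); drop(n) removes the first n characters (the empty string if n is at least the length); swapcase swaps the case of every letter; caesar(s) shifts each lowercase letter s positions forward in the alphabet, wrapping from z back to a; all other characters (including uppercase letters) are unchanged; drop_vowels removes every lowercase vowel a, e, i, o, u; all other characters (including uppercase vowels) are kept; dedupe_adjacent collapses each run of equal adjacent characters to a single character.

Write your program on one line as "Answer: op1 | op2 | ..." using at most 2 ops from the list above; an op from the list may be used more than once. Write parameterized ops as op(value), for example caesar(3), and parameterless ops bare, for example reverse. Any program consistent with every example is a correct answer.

drop(1) | take(1)

Check, running the answer program on each example:
  "tmyu" -> "myu" -> "m"
  "dryuthy" -> "ryuthy" -> "r"
  "hkkbfvwshz" -> "kkbfvwshz" -> "k"
  "gyalz" -> "yalz" -> "y"
  "bqwh" -> "qwh" -> "q"
  "fxckqrttvrg" -> "xckqrttvrg" -> "x"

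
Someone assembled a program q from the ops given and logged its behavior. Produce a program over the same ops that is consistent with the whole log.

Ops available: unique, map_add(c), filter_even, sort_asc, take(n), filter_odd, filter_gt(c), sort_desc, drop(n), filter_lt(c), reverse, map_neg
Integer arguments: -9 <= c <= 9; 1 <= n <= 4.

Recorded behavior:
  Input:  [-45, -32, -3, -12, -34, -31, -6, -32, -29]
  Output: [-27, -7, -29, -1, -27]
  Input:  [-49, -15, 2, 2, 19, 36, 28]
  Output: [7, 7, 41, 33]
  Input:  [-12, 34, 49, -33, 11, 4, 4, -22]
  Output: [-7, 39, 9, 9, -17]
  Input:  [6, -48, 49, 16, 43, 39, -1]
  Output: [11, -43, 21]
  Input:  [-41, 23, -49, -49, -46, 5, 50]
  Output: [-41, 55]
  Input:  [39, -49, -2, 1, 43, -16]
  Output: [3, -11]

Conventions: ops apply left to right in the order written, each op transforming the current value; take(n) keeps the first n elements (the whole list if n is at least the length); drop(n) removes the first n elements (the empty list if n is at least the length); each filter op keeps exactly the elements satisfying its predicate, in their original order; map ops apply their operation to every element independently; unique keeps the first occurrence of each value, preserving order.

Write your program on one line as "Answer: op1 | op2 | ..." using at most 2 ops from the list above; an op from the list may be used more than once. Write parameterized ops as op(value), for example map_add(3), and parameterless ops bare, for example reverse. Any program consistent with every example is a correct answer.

map_add(5) | filter_odd

Check, running the answer program on each example:
  [-45, -32, -3, -12, -34, -31, -6, -32, -29] -> [-40, -27, 2, -7, -29, -26, -1, -27, -24] -> [-27, -7, -29, -1, -27]
  [-49, -15, 2, 2, 19, 36, 28] -> [-44, -10, 7, 7, 24, 41, 33] -> [7, 7, 41, 33]
  [-12, 34, 49, -33, 11, 4, 4, -22] -> [-7, 39, 54, -28, 16, 9, 9, -17] -> [-7, 39, 9, 9, -17]
  [6, -48, 49, 16, 43, 39, -1] -> [11, -43, 54, 21, 48, 44, 4] -> [11, -43, 21]
  [-41, 23, -49, -49, -46, 5, 50] -> [-36, 28, -44, -44, -41, 10, 55] -> [-41, 55]
  [39, -49, -2, 1, 43, -16] -> [44, -44, 3, 6, 48, -11] -> [3, -11]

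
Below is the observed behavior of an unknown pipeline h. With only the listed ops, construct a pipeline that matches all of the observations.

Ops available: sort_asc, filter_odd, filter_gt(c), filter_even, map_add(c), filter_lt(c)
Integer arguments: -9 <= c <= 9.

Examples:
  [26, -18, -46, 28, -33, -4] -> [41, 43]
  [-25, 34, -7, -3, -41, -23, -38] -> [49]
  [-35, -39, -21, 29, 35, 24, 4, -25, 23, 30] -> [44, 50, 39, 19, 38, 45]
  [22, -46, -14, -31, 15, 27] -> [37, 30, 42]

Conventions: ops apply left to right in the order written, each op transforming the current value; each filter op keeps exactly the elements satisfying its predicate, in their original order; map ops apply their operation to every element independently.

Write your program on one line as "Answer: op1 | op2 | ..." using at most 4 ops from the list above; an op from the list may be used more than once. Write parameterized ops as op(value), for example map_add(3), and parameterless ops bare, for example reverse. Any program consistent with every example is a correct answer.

map_add(8) | filter_gt(5) | map_add(7)

Check, running the answer program on each example:
  [26, -18, -46, 28, -33, -4] -> [34, -10, -38, 36, -25, 4] -> [34, 36] -> [41, 43]
  [-25, 34, -7, -3, -41, -23, -38] -> [-17, 42, 1, 5, -33, -15, -30] -> [42] -> [49]
  [-35, -39, -21, 29, 35, 24, 4, -25, 23, 30] -> [-27, -31, -13, 37, 43, 32, 12, -17, 31, 38] -> [37, 43, 32, 12, 31, 38] -> [44, 50, 39, 19, 38, 45]
  [22, -46, -14, -31, 15, 27] -> [30, -38, -6, -23, 23, 35] -> [30, 23, 35] -> [37, 30, 42]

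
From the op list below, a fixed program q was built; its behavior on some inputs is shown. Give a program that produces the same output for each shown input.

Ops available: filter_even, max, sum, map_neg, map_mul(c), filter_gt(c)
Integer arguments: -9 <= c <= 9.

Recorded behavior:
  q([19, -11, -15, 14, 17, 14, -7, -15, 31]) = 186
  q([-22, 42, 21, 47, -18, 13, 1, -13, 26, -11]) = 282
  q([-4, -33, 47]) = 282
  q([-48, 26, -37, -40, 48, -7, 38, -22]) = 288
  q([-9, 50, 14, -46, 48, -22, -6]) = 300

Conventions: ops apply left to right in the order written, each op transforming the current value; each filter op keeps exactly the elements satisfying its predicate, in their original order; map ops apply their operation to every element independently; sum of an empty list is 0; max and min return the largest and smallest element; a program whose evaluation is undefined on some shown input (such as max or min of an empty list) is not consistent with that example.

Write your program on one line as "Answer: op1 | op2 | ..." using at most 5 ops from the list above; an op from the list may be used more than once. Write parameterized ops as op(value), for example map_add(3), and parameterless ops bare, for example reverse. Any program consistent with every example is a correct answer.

map_neg | map_mul(-6) | filter_gt(7) | max

Check, running the answer program on each example:
  [19, -11, -15, 14, 17, 14, -7, -15, 31] -> [-19, 11, 15, -14, -17, -14, 7, 15, -31] -> [114, -66, -90, 84, 102, 84, -42, -90, 186] -> [114, 84, 102, 84, 186] -> 186
  [-22, 42, 21, 47, -18, 13, 1, -13, 26, -11] -> [22, -42, -21, -47, 18, -13, -1, 13, -26, 11] -> [-132, 252, 126, 282, -108, 78, 6, -78, 156, -66] -> [252, 126, 282, 78, 156] -> 282
  [-4, -33, 47] -> [4, 33, -47] -> [-24, -198, 282] -> [282] -> 282
  [-48, 26, -37, -40, 48, -7, 38, -22] -> [48, -26, 37, 40, -48, 7, -38, 22] -> [-288, 156, -222, -240, 288, -42, 228, -132] -> [156, 288, 228] -> 288
  [-9, 50, 14, -46, 48, -22, -6] -> [9, -50, -14, 46, -48, 22, 6] -> [-54, 300, 84, -276, 288, -132, -36] -> [300, 84, 288] -> 300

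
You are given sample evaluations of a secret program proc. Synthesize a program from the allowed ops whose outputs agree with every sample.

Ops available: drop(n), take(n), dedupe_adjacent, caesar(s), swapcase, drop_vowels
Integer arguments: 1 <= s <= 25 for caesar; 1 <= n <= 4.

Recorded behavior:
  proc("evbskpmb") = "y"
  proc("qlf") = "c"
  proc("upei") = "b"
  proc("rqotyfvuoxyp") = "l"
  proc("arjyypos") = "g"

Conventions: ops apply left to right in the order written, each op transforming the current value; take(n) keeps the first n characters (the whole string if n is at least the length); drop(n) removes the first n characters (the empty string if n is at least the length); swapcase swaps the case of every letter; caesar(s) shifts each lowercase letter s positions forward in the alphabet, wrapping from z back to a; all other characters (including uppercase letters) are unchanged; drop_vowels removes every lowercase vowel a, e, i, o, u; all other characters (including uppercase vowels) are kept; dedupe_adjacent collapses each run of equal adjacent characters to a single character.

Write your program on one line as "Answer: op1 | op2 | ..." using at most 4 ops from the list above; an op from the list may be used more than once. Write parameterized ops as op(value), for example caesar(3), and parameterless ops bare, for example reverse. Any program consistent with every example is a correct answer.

caesar(23) | drop(2) | dedupe_adjacent | take(1)

Check, running the answer program on each example:
  "evbskpmb" -> "bsyphmjy" -> "yphmjy" -> "yphmjy" -> "y"
  "qlf" -> "nic" -> "c" -> "c" -> "c"
  "upei" -> "rmbf" -> "bf" -> "bf" -> "b"
  "rqotyfvuoxyp" -> "onlqvcsrluvm" -> "lqvcsrluvm" -> "lqvcsrluvm" -> "l"
  "arjyypos" -> "xogvvmlp" -> "gvvmlp" -> "gvmlp" -> "g"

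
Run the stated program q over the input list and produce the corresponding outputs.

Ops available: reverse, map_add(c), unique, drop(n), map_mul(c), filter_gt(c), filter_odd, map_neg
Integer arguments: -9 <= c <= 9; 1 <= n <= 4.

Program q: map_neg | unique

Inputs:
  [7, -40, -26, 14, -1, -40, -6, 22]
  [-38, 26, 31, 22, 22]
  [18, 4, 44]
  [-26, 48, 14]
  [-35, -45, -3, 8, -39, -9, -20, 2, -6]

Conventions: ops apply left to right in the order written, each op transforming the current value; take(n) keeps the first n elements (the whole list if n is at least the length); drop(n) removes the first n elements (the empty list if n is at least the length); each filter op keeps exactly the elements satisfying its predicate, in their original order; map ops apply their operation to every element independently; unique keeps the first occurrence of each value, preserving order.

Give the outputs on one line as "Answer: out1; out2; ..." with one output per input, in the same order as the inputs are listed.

Execution, op by op:
  [7, -40, -26, 14, -1, -40, -6, 22] -> [-7, 40, 26, -14, 1, 40, 6, -22] -> [-7, 40, 26, -14, 1, 6, -22]
  [-38, 26, 31, 22, 22] -> [38, -26, -31, -22, -22] -> [38, -26, -31, -22]
  [18, 4, 44] -> [-18, -4, -44] -> [-18, -4, -44]
  [-26, 48, 14] -> [26, -48, -14] -> [26, -48, -14]
  [-35, -45, -3, 8, -39, -9, -20, 2, -6] -> [35, 45, 3, -8, 39, 9, 20, -2, 6] -> [35, 45, 3, -8, 39, 9, 20, -2, 6]

[-7, 40, 26, -14, 1, 6, -22]; [38, -26, -31, -22]; [-18, -4, -44]; [26, -48, -14]; [35, 45, 3, -8, 39, 9, 20, -2, 6]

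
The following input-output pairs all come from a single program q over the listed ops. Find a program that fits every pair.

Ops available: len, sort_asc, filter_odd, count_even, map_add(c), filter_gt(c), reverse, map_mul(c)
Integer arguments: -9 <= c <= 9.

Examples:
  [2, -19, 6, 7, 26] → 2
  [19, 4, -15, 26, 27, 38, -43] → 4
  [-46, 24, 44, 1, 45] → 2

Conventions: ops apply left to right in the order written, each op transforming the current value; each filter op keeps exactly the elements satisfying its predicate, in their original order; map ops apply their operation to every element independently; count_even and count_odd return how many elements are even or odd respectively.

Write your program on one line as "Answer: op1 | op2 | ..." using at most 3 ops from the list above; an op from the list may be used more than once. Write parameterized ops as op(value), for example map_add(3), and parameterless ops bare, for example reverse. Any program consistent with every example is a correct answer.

map_add(-9) | reverse | count_even

Check, running the answer program on each example:
  [2, -19, 6, 7, 26] -> [-7, -28, -3, -2, 17] -> [17, -2, -3, -28, -7] -> 2
  [19, 4, -15, 26, 27, 38, -43] -> [10, -5, -24, 17, 18, 29, -52] -> [-52, 29, 18, 17, -24, -5, 10] -> 4
  [-46, 24, 44, 1, 45] -> [-55, 15, 35, -8, 36] -> [36, -8, 35, 15, -55] -> 2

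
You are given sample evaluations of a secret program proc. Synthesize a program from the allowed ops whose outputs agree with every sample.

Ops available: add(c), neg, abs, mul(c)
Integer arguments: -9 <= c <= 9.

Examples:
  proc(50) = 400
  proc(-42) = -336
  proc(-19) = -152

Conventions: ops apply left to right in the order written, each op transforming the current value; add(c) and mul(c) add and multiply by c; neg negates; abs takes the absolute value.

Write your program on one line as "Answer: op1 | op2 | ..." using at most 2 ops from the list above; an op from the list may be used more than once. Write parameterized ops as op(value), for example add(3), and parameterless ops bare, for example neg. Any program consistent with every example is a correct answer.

mul(-8) | neg

Check, running the answer program on each example:
  50 -> -400 -> 400
  -42 -> 336 -> -336
  -19 -> 152 -> -152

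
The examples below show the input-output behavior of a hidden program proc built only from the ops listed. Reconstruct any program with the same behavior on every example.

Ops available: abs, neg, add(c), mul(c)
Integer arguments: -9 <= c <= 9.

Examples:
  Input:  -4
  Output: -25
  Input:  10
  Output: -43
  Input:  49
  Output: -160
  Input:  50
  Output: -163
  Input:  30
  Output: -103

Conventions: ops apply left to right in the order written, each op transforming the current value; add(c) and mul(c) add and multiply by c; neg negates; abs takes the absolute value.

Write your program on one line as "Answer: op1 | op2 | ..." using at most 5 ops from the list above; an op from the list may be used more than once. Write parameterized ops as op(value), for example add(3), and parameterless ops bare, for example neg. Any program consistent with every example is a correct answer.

abs | mul(-3) | add(-4) | add(-9)

Check, running the answer program on each example:
  -4 -> 4 -> -12 -> -16 -> -25
  10 -> 10 -> -30 -> -34 -> -43
  49 -> 49 -> -147 -> -151 -> -160
  50 -> 50 -> -150 -> -154 -> -163
  30 -> 30 -> -90 -> -94 -> -103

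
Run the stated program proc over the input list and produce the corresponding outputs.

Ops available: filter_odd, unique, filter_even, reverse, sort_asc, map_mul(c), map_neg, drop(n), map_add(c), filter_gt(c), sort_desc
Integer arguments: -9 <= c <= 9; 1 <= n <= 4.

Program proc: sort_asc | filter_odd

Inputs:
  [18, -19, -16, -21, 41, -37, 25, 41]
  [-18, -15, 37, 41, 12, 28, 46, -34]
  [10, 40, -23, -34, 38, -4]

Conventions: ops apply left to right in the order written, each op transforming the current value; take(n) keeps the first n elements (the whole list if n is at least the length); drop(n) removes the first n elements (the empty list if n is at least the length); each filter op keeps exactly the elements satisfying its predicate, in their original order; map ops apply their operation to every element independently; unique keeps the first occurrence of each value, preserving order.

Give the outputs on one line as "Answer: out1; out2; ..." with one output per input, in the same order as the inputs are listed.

Execution, op by op:
  [18, -19, -16, -21, 41, -37, 25, 41] -> [-37, -21, -19, -16, 18, 25, 41, 41] -> [-37, -21, -19, 25, 41, 41]
  [-18, -15, 37, 41, 12, 28, 46, -34] -> [-34, -18, -15, 12, 28, 37, 41, 46] -> [-15, 37, 41]
  [10, 40, -23, -34, 38, -4] -> [-34, -23, -4, 10, 38, 40] -> [-23]

[-37, -21, -19, 25, 41, 41]; [-15, 37, 41]; [-23]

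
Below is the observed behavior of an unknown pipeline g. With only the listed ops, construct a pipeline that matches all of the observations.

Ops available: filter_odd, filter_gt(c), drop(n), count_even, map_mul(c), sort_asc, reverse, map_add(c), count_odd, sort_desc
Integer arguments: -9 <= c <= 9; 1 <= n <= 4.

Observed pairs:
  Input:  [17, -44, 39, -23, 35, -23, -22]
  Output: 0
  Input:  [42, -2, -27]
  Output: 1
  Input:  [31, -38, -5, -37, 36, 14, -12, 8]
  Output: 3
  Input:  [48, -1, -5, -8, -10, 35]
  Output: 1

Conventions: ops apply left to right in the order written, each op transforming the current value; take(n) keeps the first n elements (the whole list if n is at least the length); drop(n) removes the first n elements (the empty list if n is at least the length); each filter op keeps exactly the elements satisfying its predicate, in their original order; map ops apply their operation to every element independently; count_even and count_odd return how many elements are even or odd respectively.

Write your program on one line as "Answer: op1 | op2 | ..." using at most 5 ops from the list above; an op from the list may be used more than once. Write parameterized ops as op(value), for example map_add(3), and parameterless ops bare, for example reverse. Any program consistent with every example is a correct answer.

reverse | filter_gt(-1) | sort_asc | reverse | count_even

Check, running the answer program on each example:
  [17, -44, 39, -23, 35, -23, -22] -> [-22, -23, 35, -23, 39, -44, 17] -> [35, 39, 17] -> [17, 35, 39] -> [39, 35, 17] -> 0
  [42, -2, -27] -> [-27, -2, 42] -> [42] -> [42] -> [42] -> 1
  [31, -38, -5, -37, 36, 14, -12, 8] -> [8, -12, 14, 36, -37, -5, -38, 31] -> [8, 14, 36, 31] -> [8, 14, 31, 36] -> [36, 31, 14, 8] -> 3
  [48, -1, -5, -8, -10, 35] -> [35, -10, -8, -5, -1, 48] -> [35, 48] -> [35, 48] -> [48, 35] -> 1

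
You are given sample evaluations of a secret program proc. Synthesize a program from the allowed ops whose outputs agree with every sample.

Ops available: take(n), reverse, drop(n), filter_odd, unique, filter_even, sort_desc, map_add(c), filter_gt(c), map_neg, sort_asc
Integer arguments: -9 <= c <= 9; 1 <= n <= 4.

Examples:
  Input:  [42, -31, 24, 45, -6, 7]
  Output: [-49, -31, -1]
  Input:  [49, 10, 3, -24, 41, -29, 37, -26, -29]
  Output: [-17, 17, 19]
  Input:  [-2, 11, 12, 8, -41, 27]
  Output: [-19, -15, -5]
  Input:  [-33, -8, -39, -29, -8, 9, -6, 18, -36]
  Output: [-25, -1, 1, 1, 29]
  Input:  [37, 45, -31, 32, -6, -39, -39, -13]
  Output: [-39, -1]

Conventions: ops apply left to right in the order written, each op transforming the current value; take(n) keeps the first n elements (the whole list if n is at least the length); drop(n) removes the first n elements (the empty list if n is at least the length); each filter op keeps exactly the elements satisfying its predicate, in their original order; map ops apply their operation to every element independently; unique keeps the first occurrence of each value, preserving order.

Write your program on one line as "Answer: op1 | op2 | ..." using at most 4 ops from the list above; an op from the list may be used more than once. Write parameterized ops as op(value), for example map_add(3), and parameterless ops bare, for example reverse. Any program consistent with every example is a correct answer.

map_add(7) | filter_odd | sort_desc | map_neg

Check, running the answer program on each example:
  [42, -31, 24, 45, -6, 7] -> [49, -24, 31, 52, 1, 14] -> [49, 31, 1] -> [49, 31, 1] -> [-49, -31, -1]
  [49, 10, 3, -24, 41, -29, 37, -26, -29] -> [56, 17, 10, -17, 48, -22, 44, -19, -22] -> [17, -17, -19] -> [17, -17, -19] -> [-17, 17, 19]
  [-2, 11, 12, 8, -41, 27] -> [5, 18, 19, 15, -34, 34] -> [5, 19, 15] -> [19, 15, 5] -> [-19, -15, -5]
  [-33, -8, -39, -29, -8, 9, -6, 18, -36] -> [-26, -1, -32, -22, -1, 16, 1, 25, -29] -> [-1, -1, 1, 25, -29] -> [25, 1, -1, -1, -29] -> [-25, -1, 1, 1, 29]
  [37, 45, -31, 32, -6, -39, -39, -13] -> [44, 52, -24, 39, 1, -32, -32, -6] -> [39, 1] -> [39, 1] -> [-39, -1]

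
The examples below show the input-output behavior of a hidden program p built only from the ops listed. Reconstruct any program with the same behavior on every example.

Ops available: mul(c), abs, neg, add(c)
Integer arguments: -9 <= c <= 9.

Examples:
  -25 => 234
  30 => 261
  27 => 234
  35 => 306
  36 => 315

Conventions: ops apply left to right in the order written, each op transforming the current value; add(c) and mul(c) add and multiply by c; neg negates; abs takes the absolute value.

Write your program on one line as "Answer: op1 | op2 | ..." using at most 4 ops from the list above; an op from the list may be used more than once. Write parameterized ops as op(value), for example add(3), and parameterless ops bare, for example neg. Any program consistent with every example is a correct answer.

neg | mul(9) | add(9) | abs

Check, running the answer program on each example:
  -25 -> 25 -> 225 -> 234 -> 234
  30 -> -30 -> -270 -> -261 -> 261
  27 -> -27 -> -243 -> -234 -> 234
  35 -> -35 -> -315 -> -306 -> 306
  36 -> -36 -> -324 -> -315 -> 315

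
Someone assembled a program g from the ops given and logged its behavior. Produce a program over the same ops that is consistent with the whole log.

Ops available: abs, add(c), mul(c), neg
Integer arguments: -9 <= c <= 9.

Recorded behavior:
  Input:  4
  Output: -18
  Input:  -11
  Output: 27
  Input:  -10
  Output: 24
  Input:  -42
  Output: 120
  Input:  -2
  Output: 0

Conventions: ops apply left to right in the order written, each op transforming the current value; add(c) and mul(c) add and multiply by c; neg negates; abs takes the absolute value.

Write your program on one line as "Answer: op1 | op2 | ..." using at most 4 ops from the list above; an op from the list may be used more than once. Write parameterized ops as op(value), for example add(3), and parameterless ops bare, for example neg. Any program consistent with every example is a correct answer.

add(-6) | add(8) | mul(-3)

Check, running the answer program on each example:
  4 -> -2 -> 6 -> -18
  -11 -> -17 -> -9 -> 27
  -10 -> -16 -> -8 -> 24
  -42 -> -48 -> -40 -> 120
  -2 -> -8 -> 0 -> 0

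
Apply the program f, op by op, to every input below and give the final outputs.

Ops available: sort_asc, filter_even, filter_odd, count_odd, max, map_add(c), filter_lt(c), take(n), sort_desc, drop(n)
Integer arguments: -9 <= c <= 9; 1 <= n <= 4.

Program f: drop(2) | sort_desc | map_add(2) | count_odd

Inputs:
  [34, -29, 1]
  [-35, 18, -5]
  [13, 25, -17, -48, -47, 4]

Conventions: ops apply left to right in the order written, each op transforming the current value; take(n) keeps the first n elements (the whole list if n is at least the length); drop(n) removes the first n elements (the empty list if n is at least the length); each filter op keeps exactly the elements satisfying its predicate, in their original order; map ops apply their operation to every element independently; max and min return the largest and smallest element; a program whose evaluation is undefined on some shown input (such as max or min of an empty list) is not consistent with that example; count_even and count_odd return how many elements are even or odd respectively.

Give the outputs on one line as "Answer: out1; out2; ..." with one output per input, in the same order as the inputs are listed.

Execution, op by op:
  [34, -29, 1] -> [1] -> [1] -> [3] -> 1
  [-35, 18, -5] -> [-5] -> [-5] -> [-3] -> 1
  [13, 25, -17, -48, -47, 4] -> [-17, -48, -47, 4] -> [4, -17, -47, -48] -> [6, -15, -45, -46] -> 2

1; 1; 2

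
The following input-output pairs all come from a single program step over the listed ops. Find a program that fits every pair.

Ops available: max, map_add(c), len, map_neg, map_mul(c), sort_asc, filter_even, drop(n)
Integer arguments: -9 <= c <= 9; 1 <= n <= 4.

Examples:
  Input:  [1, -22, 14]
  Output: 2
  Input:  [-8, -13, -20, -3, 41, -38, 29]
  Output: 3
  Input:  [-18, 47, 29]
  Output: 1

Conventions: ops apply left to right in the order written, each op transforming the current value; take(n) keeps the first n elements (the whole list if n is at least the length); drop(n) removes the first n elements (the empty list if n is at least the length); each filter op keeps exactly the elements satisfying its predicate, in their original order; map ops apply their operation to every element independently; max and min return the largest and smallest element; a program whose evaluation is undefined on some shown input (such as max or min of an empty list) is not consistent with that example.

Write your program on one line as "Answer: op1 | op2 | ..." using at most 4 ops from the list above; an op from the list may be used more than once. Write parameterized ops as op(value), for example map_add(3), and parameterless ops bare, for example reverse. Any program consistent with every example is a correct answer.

map_add(-4) | filter_even | map_mul(-4) | len

Check, running the answer program on each example:
  [1, -22, 14] -> [-3, -26, 10] -> [-26, 10] -> [104, -40] -> 2
  [-8, -13, -20, -3, 41, -38, 29] -> [-12, -17, -24, -7, 37, -42, 25] -> [-12, -24, -42] -> [48, 96, 168] -> 3
  [-18, 47, 29] -> [-22, 43, 25] -> [-22] -> [88] -> 1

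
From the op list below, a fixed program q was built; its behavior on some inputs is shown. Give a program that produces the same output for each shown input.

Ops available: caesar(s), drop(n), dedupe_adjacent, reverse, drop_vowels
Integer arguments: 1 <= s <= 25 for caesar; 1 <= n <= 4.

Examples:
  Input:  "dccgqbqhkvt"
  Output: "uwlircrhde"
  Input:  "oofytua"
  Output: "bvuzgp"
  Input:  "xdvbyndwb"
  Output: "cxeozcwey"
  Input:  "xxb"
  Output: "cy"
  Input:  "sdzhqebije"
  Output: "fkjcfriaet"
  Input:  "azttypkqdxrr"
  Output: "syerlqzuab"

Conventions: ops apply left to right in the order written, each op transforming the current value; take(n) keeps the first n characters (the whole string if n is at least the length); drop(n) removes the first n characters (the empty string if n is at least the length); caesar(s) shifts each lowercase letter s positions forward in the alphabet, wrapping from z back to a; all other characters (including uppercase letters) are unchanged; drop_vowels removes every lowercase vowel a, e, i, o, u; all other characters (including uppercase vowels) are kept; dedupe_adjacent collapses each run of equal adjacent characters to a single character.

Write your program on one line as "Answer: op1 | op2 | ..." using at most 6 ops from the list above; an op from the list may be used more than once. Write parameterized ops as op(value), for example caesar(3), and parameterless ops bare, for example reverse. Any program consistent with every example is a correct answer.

dedupe_adjacent | reverse | caesar(19) | caesar(17) | caesar(17)

Check, running the answer program on each example:
  "dccgqbqhkvt" -> "dcgqbqhkvt" -> "tvkhqbqgcd" -> "modajujzvw" -> "dfuralaqmn" -> "uwlircrhde"
  "oofytua" -> "ofytua" -> "autyfo" -> "tnmryh" -> "kedipy" -> "bvuzgp"
  "xdvbyndwb" -> "xdvbyndwb" -> "bwdnybvdx" -> "upwgruowq" -> "lgnxilfnh" -> "cxeozcwey"
  "xxb" -> "xb" -> "bx" -> "uq" -> "lh" -> "cy"
  "sdzhqebije" -> "sdzhqebije" -> "ejibeqhzds" -> "xcbuxjaswl" -> "otsloarjnc" -> "fkjcfriaet"
  "azttypkqdxrr" -> "aztypkqdxr" -> "rxdqkpytza" -> "kqwjdirmst" -> "bhnauzidjk" -> "syerlqzuab"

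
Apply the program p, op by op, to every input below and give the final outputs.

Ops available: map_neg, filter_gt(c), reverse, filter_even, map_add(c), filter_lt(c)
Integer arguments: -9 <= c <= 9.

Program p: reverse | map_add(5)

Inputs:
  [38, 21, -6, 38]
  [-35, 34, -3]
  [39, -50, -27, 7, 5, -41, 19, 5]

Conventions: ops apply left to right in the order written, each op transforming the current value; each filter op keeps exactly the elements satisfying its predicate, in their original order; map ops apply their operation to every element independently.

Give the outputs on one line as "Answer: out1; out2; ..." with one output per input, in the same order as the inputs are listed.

Execution, op by op:
  [38, 21, -6, 38] -> [38, -6, 21, 38] -> [43, -1, 26, 43]
  [-35, 34, -3] -> [-3, 34, -35] -> [2, 39, -30]
  [39, -50, -27, 7, 5, -41, 19, 5] -> [5, 19, -41, 5, 7, -27, -50, 39] -> [10, 24, -36, 10, 12, -22, -45, 44]

[43, -1, 26, 43]; [2, 39, -30]; [10, 24, -36, 10, 12, -22, -45, 44]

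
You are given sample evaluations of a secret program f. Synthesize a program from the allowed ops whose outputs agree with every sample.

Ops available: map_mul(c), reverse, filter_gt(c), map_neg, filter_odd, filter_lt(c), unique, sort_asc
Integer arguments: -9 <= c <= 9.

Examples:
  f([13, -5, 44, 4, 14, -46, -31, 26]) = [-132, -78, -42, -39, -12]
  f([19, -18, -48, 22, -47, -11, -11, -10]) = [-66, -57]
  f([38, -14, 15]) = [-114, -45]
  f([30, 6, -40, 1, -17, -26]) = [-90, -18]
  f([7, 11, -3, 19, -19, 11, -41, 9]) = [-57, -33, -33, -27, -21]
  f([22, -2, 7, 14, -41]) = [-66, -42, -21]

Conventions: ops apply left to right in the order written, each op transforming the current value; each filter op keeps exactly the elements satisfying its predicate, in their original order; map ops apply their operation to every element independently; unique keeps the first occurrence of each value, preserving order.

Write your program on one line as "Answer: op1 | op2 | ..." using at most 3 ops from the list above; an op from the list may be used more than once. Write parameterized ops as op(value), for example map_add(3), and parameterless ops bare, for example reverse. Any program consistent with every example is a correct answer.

map_mul(-3) | sort_asc | filter_lt(-3)

Check, running the answer program on each example:
  [13, -5, 44, 4, 14, -46, -31, 26] -> [-39, 15, -132, -12, -42, 138, 93, -78] -> [-132, -78, -42, -39, -12, 15, 93, 138] -> [-132, -78, -42, -39, -12]
  [19, -18, -48, 22, -47, -11, -11, -10] -> [-57, 54, 144, -66, 141, 33, 33, 30] -> [-66, -57, 30, 33, 33, 54, 141, 144] -> [-66, -57]
  [38, -14, 15] -> [-114, 42, -45] -> [-114, -45, 42] -> [-114, -45]
  [30, 6, -40, 1, -17, -26] -> [-90, -18, 120, -3, 51, 78] -> [-90, -18, -3, 51, 78, 120] -> [-90, -18]
  [7, 11, -3, 19, -19, 11, -41, 9] -> [-21, -33, 9, -57, 57, -33, 123, -27] -> [-57, -33, -33, -27, -21, 9, 57, 123] -> [-57, -33, -33, -27, -21]
  [22, -2, 7, 14, -41] -> [-66, 6, -21, -42, 123] -> [-66, -42, -21, 6, 123] -> [-66, -42, -21]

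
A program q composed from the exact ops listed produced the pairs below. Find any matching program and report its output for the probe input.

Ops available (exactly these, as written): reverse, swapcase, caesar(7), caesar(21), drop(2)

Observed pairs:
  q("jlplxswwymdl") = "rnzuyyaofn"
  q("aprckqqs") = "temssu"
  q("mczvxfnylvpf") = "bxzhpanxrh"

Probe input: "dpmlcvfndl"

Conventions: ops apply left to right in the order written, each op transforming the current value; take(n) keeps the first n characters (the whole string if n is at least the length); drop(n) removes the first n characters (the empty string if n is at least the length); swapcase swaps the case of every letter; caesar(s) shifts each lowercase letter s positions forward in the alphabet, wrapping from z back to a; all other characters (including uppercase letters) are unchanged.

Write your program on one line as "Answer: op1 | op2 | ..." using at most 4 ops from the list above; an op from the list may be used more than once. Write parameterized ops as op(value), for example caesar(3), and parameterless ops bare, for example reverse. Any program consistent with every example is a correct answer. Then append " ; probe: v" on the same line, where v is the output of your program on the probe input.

drop(2) | caesar(21) | caesar(7) ; probe: "onexhpfn"

Check, running the answer program on each example:
  "jlplxswwymdl" -> "plxswwymdl" -> "kgsnrrthyg" -> "rnzuyyaofn"
  "aprckqqs" -> "rckqqs" -> "mxflln" -> "temssu"
  "mczvxfnylvpf" -> "zvxfnylvpf" -> "uqsaitgqka" -> "bxzhpanxrh"
  probe: "dpmlcvfndl" -> "mlcvfndl" -> "hgxqaiyg" -> "onexhpfn"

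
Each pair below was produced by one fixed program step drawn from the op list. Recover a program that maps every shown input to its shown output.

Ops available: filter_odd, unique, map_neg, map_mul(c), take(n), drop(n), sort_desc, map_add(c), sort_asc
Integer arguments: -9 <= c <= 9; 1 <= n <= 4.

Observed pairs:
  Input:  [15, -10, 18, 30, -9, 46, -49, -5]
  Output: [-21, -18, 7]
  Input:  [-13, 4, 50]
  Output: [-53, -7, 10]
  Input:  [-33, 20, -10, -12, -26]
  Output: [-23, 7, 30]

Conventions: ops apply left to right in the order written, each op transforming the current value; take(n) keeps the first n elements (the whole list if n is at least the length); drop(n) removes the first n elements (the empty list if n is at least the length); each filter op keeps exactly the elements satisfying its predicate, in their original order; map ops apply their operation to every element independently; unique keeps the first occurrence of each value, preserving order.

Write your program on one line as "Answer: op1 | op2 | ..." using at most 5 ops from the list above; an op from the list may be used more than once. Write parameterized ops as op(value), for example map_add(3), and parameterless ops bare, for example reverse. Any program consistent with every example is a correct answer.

map_neg | take(3) | sort_asc | map_add(-3)

Check, running the answer program on each example:
  [15, -10, 18, 30, -9, 46, -49, -5] -> [-15, 10, -18, -30, 9, -46, 49, 5] -> [-15, 10, -18] -> [-18, -15, 10] -> [-21, -18, 7]
  [-13, 4, 50] -> [13, -4, -50] -> [13, -4, -50] -> [-50, -4, 13] -> [-53, -7, 10]
  [-33, 20, -10, -12, -26] -> [33, -20, 10, 12, 26] -> [33, -20, 10] -> [-20, 10, 33] -> [-23, 7, 30]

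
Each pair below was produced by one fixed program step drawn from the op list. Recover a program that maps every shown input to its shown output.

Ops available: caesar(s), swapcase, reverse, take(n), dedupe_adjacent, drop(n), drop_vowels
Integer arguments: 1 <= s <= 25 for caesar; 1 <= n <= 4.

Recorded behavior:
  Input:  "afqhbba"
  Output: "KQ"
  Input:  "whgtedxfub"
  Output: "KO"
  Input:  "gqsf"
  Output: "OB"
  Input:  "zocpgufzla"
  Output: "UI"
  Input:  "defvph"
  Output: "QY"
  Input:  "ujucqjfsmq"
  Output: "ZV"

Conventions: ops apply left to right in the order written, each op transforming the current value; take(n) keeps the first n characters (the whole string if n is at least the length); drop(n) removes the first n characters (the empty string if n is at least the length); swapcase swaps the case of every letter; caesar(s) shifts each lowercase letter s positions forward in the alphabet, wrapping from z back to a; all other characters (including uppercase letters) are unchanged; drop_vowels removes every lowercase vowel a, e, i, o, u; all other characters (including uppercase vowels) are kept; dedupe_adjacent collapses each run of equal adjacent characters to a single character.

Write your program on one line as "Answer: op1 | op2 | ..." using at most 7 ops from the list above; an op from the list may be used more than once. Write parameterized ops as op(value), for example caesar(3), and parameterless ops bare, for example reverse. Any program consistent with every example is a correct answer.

reverse | dedupe_adjacent | drop_vowels | caesar(9) | swapcase | take(2)

Check, running the answer program on each example:
  "afqhbba" -> "abbhqfa" -> "abhqfa" -> "bhqf" -> "kqzo" -> "KQZO" -> "KQ"
  "whgtedxfub" -> "bufxdetghw" -> "bufxdetghw" -> "bfxdtghw" -> "kogmcpqf" -> "KOGMCPQF" -> "KO"
  "gqsf" -> "fsqg" -> "fsqg" -> "fsqg" -> "obzp" -> "OBZP" -> "OB"
  "zocpgufzla" -> "alzfugpcoz" -> "alzfugpcoz" -> "lzfgpcz" -> "uiopyli" -> "UIOPYLI" -> "UI"
  "defvph" -> "hpvfed" -> "hpvfed" -> "hpvfd" -> "qyeom" -> "QYEOM" -> "QY"
  "ujucqjfsmq" -> "qmsfjqcuju" -> "qmsfjqcuju" -> "qmsfjqcj" -> "zvboszls" -> "ZVBOSZLS" -> "ZV"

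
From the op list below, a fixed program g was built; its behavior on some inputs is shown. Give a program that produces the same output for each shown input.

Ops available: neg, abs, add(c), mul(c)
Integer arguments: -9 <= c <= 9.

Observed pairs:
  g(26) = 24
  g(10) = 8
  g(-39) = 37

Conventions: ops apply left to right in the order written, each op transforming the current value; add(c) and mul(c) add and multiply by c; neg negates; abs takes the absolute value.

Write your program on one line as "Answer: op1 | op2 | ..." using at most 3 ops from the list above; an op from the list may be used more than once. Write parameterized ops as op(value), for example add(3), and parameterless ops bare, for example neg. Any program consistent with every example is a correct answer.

abs | add(-2)

Check, running the answer program on each example:
  26 -> 26 -> 24
  10 -> 10 -> 8
  -39 -> 39 -> 37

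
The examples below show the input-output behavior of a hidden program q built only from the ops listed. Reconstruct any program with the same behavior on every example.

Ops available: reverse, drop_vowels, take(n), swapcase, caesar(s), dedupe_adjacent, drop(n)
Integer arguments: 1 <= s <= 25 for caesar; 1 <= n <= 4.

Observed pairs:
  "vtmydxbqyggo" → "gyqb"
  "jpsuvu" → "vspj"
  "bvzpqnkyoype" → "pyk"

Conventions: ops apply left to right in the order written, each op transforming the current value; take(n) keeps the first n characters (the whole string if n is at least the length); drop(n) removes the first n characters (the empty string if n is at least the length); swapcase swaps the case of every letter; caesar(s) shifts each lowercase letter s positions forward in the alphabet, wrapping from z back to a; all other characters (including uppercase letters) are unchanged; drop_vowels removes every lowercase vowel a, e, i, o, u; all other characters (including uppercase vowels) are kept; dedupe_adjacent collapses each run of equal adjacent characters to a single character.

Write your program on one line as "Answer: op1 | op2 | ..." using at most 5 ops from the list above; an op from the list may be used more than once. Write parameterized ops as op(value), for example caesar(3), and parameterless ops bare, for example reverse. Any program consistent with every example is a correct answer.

dedupe_adjacent | drop_vowels | reverse | take(4) | dedupe_adjacent

Check, running the answer program on each example:
  "vtmydxbqyggo" -> "vtmydxbqygo" -> "vtmydxbqyg" -> "gyqbxdymtv" -> "gyqb" -> "gyqb"
  "jpsuvu" -> "jpsuvu" -> "jpsv" -> "vspj" -> "vspj" -> "vspj"
  "bvzpqnkyoype" -> "bvzpqnkyoype" -> "bvzpqnkyyp" -> "pyyknqpzvb" -> "pyyk" -> "pyk"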